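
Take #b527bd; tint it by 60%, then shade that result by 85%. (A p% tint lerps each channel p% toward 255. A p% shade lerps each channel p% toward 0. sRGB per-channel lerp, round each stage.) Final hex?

#b527bd is rgb(181, 39, 189).
Per channel, c → c + 0.6(255 − c):
  R: 181 + 44.4 = 225.4 → 225
  G: 39 + 0.6×(255−39) = 39 + 129.6 = 168.6 → 169
  B: 189 + 39.6 = 228.6 → 229
After the tint: rgb(225, 169, 229) = #e1a9e5.
An 85% shade moves each channel 85% toward 0:
  R: 225 + 0.85×(0−225) = 225 − 191.25 = 33.75 → 34
  G: 169 + 0.85×(0−169) = 169 − 143.65 = 25.35 → 25
  B: 229 + 0.85×(0−229) = 229 − 194.65 = 34.35 → 34
rgb(34, 25, 34) = #221922.

#221922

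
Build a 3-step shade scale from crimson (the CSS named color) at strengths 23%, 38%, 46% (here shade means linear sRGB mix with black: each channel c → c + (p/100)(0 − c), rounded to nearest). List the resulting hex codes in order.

#a90f2e, #880c25, #770b20

CSS crimson is rgb(220, 20, 60).
23%: (220 − 50.6 = 169.4→169, 20 − 4.6 = 15.4→15, 60 − 13.8 = 46.2→46) → #a90f2e
38%: (220 − 83.6 = 136.4→136, 20 − 7.6 = 12.4→12, 60 − 22.8 = 37.2→37) → #880c25
46%: (220 − 101.2 = 118.8→119, 20 − 9.2 = 10.8→11, 60 − 27.6 = 32.4→32) → #770b20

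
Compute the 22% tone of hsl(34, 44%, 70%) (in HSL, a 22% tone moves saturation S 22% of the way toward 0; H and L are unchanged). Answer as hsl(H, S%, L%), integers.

S moves 22% from 44 toward 0: 44 − 9.68 = 34.32 → 34.
H and L are unchanged.

hsl(34, 34%, 70%)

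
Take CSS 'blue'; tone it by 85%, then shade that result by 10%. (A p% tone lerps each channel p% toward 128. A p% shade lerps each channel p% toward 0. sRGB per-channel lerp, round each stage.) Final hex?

#626284

CSS blue is rgb(0, 0, 255).
Lerp each channel 85% toward 128:
  R: 0 + 0.85×(128−0) = 0 + 108.8 = 108.8 → 109
  G: 0 + 0.85×(128−0) = 0 + 108.8 = 108.8 → 109
  B: 255 + 0.85×(128−255) = 255 − 107.95 = 147.05 → 147
After the tone: rgb(109, 109, 147) = #6D6D93.
Lerp each channel 10% toward 0:
  R: 109 − 10.9 = 98.1 → 98
  G: 109 + 0.1×(0−109) = 109 − 10.9 = 98.1 → 98
  B: 147 − 14.7 = 132.3 → 132
rgb(98, 98, 132) = #626284.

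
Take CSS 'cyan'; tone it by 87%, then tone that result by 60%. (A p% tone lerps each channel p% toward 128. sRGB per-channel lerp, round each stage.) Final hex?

#798787

CSS cyan is rgb(0, 255, 255).
An 87% tone moves each channel 87% toward 128:
  R: 0 + 0.87×(128−0) = 0 + 111.36 = 111.36 → 111
  G: 255 − 110.49 = 144.51 → 145
  B: 255 − 110.49 = 144.51 → 145
After the tone: rgb(111, 145, 145) = #6F9191.
Per channel, c → c + 0.6(128 − c):
  R: 111 + 0.6×(128−111) = 111 + 10.2 = 121.2 → 121
  G: 145 + 0.6×(128−145) = 145 − 10.2 = 134.8 → 135
  B: 145 + 0.6×(128−145) = 145 − 10.2 = 134.8 → 135
rgb(121, 135, 135) = #798787.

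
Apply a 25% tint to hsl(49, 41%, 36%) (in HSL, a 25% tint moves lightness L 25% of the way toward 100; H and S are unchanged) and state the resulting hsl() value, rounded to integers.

hsl(49, 41%, 52%)

L moves 25% from 36 toward 100: 36 + 16 = 52 → 52.
H and S are unchanged.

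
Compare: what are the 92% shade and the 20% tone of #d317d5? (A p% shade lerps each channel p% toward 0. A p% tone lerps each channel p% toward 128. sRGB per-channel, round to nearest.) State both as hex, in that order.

#d317d5 is rgb(211, 23, 213).
92% shade:
  R: 211 − 194.12 = 16.88 → 17
  G: 23 − 21.16 = 1.84 → 2
  B: 213 + 0.92×(0−213) = 213 − 195.96 = 17.04 → 17
  → #110211
20% tone:
  R: 211 + 0.2×(128−211) = 211 − 16.6 = 194.4 → 194
  G: 23 + 0.2×(128−23) = 23 + 21 = 44 → 44
  B: 213 + 0.2×(128−213) = 213 − 17 = 196 → 196
  → #c22cc4

#110211, #c22cc4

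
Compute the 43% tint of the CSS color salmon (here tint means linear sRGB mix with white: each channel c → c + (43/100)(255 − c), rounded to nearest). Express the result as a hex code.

CSS salmon is rgb(250, 128, 114).
Per channel, c → c + 0.43(255 − c):
  R: 250 + 0.43×(255−250) = 250 + 2.15 = 252.15 → 252
  G: 128 + 0.43×(255−128) = 128 + 54.61 = 182.61 → 183
  B: 114 + 0.43×(255−114) = 114 + 60.63 = 174.63 → 175
rgb(252, 183, 175) = #FCB7AF.

#FCB7AF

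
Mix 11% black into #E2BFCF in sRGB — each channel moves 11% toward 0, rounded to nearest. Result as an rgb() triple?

rgb(201, 170, 184)

#E2BFCF is rgb(226, 191, 207).
Per channel, c → c + 0.11(0 − c):
  R: 226 + 0.11×(0−226) = 226 − 24.86 = 201.14 → 201
  G: 191 + 0.11×(0−191) = 191 − 21.01 = 169.99 → 170
  B: 207 + 0.11×(0−207) = 207 − 22.77 = 184.23 → 184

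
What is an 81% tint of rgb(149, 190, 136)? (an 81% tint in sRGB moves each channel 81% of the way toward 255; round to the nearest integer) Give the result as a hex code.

An 81% tint moves each channel 81% toward 255:
  R: 149 + 0.81×(255−149) = 149 + 85.86 = 234.86 → 235
  G: 190 + 52.65 = 242.65 → 243
  B: 136 + 0.81×(255−136) = 136 + 96.39 = 232.39 → 232
rgb(235, 243, 232) = #EBF3E8.

#EBF3E8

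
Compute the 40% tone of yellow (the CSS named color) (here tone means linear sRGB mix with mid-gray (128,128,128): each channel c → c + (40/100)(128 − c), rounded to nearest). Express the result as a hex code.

CSS yellow is rgb(255, 255, 0).
A 40% tone moves each channel 40% toward 128:
  R: 255 − 50.8 = 204.2 → 204
  G: 255 + 0.4×(128−255) = 255 − 50.8 = 204.2 → 204
  B: 0 + 0.4×(128−0) = 0 + 51.2 = 51.2 → 51
rgb(204, 204, 51) = #CCCC33.

#CCCC33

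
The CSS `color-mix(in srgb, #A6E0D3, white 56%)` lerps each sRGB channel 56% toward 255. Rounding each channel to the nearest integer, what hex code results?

#A6E0D3 is rgb(166, 224, 211).
Lerp each channel 56% toward 255:
  R: 166 + 0.56×(255−166) = 166 + 49.84 = 215.84 → 216
  G: 224 + 17.36 = 241.36 → 241
  B: 211 + 24.64 = 235.64 → 236
rgb(216, 241, 236) = #D8F1EC.

#D8F1EC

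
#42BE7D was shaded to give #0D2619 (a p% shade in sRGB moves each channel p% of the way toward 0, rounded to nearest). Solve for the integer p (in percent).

80%

#42BE7D is rgb(66, 190, 125); #0D2619 is rgb(13, 38, 25).
On the G channel (widest range): 38 ≈ 190 + (p/100)(0 − 190), so p ≈ 100×(38 − 190)/(0 − 190) = -15200/-190 = 80.00.
p = 80 reproduces all three channels after rounding.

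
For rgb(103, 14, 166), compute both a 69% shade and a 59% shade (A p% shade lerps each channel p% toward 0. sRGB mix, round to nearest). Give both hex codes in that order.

69% shade:
  R: 103 + 0.69×(0−103) = 103 − 71.07 = 31.93 → 32
  G: 14 + 0.69×(0−14) = 14 − 9.66 = 4.34 → 4
  B: 166 + 0.69×(0−166) = 166 − 114.54 = 51.46 → 51
  → #200433
59% shade:
  R: 103 − 60.77 = 42.23 → 42
  G: 14 + 0.59×(0−14) = 14 − 8.26 = 5.74 → 6
  B: 166 − 97.94 = 68.06 → 68
  → #2A0644

#200433, #2A0644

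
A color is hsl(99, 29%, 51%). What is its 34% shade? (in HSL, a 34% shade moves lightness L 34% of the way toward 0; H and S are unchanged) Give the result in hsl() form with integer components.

hsl(99, 29%, 34%)

L moves 34% from 51 toward 0: 51 − 17.34 = 33.66 → 34.
H and S are unchanged.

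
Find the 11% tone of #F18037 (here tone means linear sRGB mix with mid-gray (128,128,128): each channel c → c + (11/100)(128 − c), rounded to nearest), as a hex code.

#E5803F

#F18037 is rgb(241, 128, 55).
Lerp each channel 11% toward 128:
  R: 241 + 0.11×(128−241) = 241 − 12.43 = 228.57 → 229
  G: 128 + 0.11×(128−128) = 128 + 0 = 128 → 128
  B: 55 + 8.03 = 63.03 → 63
rgb(229, 128, 63) = #E5803F.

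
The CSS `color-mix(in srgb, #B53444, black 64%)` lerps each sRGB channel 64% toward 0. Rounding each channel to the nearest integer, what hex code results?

#411318

#B53444 is rgb(181, 52, 68).
Lerp each channel 64% toward 0:
  R: 181 − 115.84 = 65.16 → 65
  G: 52 − 33.28 = 18.72 → 19
  B: 68 + 0.64×(0−68) = 68 − 43.52 = 24.48 → 24
rgb(65, 19, 24) = #411318.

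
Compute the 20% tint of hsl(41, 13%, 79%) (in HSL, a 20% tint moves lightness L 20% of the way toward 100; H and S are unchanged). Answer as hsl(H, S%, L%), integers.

hsl(41, 13%, 83%)

L moves 20% from 79 toward 100: 79 + 4.2 = 83.2 → 83.
H and S are unchanged.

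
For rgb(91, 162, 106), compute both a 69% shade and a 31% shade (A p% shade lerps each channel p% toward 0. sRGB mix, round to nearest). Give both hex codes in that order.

69% shade:
  R: 91 + 0.69×(0−91) = 91 − 62.79 = 28.21 → 28
  G: 162 + 0.69×(0−162) = 162 − 111.78 = 50.22 → 50
  B: 106 + 0.69×(0−106) = 106 − 73.14 = 32.86 → 33
  → #1C3221
31% shade:
  R: 91 − 28.21 = 62.79 → 63
  G: 162 + 0.31×(0−162) = 162 − 50.22 = 111.78 → 112
  B: 106 + 0.31×(0−106) = 106 − 32.86 = 73.14 → 73
  → #3F7049

#1C3221, #3F7049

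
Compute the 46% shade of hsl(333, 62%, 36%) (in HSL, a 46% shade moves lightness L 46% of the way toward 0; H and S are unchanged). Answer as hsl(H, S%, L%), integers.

hsl(333, 62%, 19%)

L moves 46% from 36 toward 0: 36 − 16.56 = 19.44 → 19.
H and S are unchanged.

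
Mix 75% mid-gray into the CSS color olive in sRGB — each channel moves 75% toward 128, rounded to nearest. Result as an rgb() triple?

CSS olive is rgb(128, 128, 0).
A 75% tone moves each channel 75% toward 128:
  R: 128 + 0.75×(128−128) = 128 + 0 = 128 → 128
  G: 128 + 0.75×(128−128) = 128 + 0 = 128 → 128
  B: 0 + 0.75×(128−0) = 0 + 96 = 96 → 96

rgb(128, 128, 96)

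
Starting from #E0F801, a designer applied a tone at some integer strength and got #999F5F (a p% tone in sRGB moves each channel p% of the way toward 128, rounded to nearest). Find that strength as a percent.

74%

#E0F801 is rgb(224, 248, 1); #999F5F is rgb(153, 159, 95).
On the B channel (widest range): 95 ≈ 1 + (p/100)(128 − 1), so p ≈ 100×(95 − 1)/(128 − 1) = 9400/127 = 74.02.
p = 74 reproduces all three channels after rounding.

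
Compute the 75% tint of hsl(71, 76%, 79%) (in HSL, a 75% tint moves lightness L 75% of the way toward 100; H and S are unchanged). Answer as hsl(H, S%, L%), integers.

hsl(71, 76%, 95%)

L moves 75% from 79 toward 100: 79 + 15.75 = 94.75 → 95.
H and S are unchanged.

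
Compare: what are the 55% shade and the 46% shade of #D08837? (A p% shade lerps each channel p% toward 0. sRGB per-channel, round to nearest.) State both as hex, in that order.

#D08837 is rgb(208, 136, 55).
55% shade:
  R: 208 + 0.55×(0−208) = 208 − 114.4 = 93.6 → 94
  G: 136 + 0.55×(0−136) = 136 − 74.8 = 61.2 → 61
  B: 55 + 0.55×(0−55) = 55 − 30.25 = 24.75 → 25
  → #5E3D19
46% shade:
  R: 208 + 0.46×(0−208) = 208 − 95.68 = 112.32 → 112
  G: 136 + 0.46×(0−136) = 136 − 62.56 = 73.44 → 73
  B: 55 + 0.46×(0−55) = 55 − 25.3 = 29.7 → 30
  → #70491E

#5E3D19, #70491E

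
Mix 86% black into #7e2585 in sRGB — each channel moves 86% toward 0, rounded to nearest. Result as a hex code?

#7e2585 is rgb(126, 37, 133).
Per channel, c → c + 0.86(0 − c):
  R: 126 + 0.86×(0−126) = 126 − 108.36 = 17.64 → 18
  G: 37 + 0.86×(0−37) = 37 − 31.82 = 5.18 → 5
  B: 133 − 114.38 = 18.62 → 19
rgb(18, 5, 19) = #120513.

#120513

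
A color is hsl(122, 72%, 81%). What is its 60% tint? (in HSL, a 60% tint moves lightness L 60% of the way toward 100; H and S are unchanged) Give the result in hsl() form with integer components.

hsl(122, 72%, 92%)

L moves 60% from 81 toward 100: 81 + 11.4 = 92.4 → 92.
H and S are unchanged.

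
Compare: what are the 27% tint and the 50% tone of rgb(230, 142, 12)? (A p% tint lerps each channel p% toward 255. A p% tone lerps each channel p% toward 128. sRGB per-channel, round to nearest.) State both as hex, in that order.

27% tint:
  R: 230 + 0.27×(255−230) = 230 + 6.75 = 236.75 → 237
  G: 142 + 0.27×(255−142) = 142 + 30.51 = 172.51 → 173
  B: 12 + 0.27×(255−12) = 12 + 65.61 = 77.61 → 78
  → #EDAD4E
50% tone:
  R: 230 + 0.5×(128−230) = 230 − 51 = 179 → 179
  G: 142 + 0.5×(128−142) = 142 − 7 = 135 → 135
  B: 12 + 58 = 70 → 70
  → #B38746

#EDAD4E, #B38746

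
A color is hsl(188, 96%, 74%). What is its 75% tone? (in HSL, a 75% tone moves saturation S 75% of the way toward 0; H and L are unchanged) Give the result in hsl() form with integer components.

hsl(188, 24%, 74%)

S moves 75% from 96 toward 0: 96 − 72 = 24 → 24.
H and L are unchanged.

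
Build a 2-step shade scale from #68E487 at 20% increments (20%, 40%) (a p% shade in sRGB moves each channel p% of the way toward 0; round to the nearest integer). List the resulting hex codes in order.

#53B66C, #3E8951

#68E487 is rgb(104, 228, 135).
20%: (104 − 20.8 = 83.2→83, 228 − 45.6 = 182.4→182, 135 − 27 = 108→108) → #53B66C
40%: (104 − 41.6 = 62.4→62, 228 − 91.2 = 136.8→137, 135 − 54 = 81→81) → #3E8951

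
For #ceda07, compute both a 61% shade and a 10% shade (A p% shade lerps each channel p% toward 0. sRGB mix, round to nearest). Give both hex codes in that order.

#ceda07 is rgb(206, 218, 7).
61% shade:
  R: 206 + 0.61×(0−206) = 206 − 125.66 = 80.34 → 80
  G: 218 − 132.98 = 85.02 → 85
  B: 7 + 0.61×(0−7) = 7 − 4.27 = 2.73 → 3
  → #505503
10% shade:
  R: 206 + 0.1×(0−206) = 206 − 20.6 = 185.4 → 185
  G: 218 + 0.1×(0−218) = 218 − 21.8 = 196.2 → 196
  B: 7 + 0.1×(0−7) = 7 − 0.7 = 6.3 → 6
  → #b9c406

#505503, #b9c406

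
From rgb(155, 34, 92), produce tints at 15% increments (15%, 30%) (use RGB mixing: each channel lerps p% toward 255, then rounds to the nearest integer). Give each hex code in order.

#AA4374, #B9648D

15%: (155 + 15 = 170→170, 34 + 33.15 = 67.15→67, 92 + 24.45 = 116.45→116) → #AA4374
30%: (155 + 30 = 185→185, 34 + 66.3 = 100.3→100, 92 + 48.9 = 140.9→141) → #B9648D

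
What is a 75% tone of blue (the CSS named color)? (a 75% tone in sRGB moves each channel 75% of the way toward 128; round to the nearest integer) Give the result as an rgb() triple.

rgb(96, 96, 160)

CSS blue is rgb(0, 0, 255).
A 75% tone moves each channel 75% toward 128:
  R: 0 + 0.75×(128−0) = 0 + 96 = 96 → 96
  G: 0 + 96 = 96 → 96
  B: 255 − 95.25 = 159.75 → 160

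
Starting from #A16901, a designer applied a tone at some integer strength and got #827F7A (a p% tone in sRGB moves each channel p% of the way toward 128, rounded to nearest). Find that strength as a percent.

#A16901 is rgb(161, 105, 1); #827F7A is rgb(130, 127, 122).
On the B channel (widest range): 122 ≈ 1 + (p/100)(128 − 1), so p ≈ 100×(122 − 1)/(128 − 1) = 12100/127 = 95.28.
p = 95 reproduces all three channels after rounding.

95%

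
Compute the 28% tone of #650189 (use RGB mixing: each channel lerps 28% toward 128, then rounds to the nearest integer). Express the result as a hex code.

#6D2586

#650189 is rgb(101, 1, 137).
A 28% tone moves each channel 28% toward 128:
  R: 101 + 0.28×(128−101) = 101 + 7.56 = 108.56 → 109
  G: 1 + 35.56 = 36.56 → 37
  B: 137 + 0.28×(128−137) = 137 − 2.52 = 134.48 → 134
rgb(109, 37, 134) = #6D2586.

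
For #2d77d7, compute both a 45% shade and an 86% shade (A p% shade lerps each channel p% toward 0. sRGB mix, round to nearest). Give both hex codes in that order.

#2d77d7 is rgb(45, 119, 215).
45% shade:
  R: 45 + 0.45×(0−45) = 45 − 20.25 = 24.75 → 25
  G: 119 + 0.45×(0−119) = 119 − 53.55 = 65.45 → 65
  B: 215 + 0.45×(0−215) = 215 − 96.75 = 118.25 → 118
  → #194176
86% shade:
  R: 45 − 38.7 = 6.3 → 6
  G: 119 − 102.34 = 16.66 → 17
  B: 215 − 184.9 = 30.1 → 30
  → #06111e

#194176, #06111e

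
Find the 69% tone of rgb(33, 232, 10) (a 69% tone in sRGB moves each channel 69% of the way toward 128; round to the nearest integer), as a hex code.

#63A05B

Per channel, c → c + 0.69(128 − c):
  R: 33 + 65.55 = 98.55 → 99
  G: 232 − 71.76 = 160.24 → 160
  B: 10 + 0.69×(128−10) = 10 + 81.42 = 91.42 → 91
rgb(99, 160, 91) = #63A05B.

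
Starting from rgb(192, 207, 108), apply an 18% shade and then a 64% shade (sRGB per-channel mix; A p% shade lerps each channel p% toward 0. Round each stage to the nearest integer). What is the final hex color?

#393D20

Lerp each channel 18% toward 0:
  R: 192 + 0.18×(0−192) = 192 − 34.56 = 157.44 → 157
  G: 207 − 37.26 = 169.74 → 170
  B: 108 − 19.44 = 88.56 → 89
After the shade: rgb(157, 170, 89) = #9DAA59.
Per channel, c → c + 0.64(0 − c):
  R: 157 + 0.64×(0−157) = 157 − 100.48 = 56.52 → 57
  G: 170 + 0.64×(0−170) = 170 − 108.8 = 61.2 → 61
  B: 89 − 56.96 = 32.04 → 32
rgb(57, 61, 32) = #393D20.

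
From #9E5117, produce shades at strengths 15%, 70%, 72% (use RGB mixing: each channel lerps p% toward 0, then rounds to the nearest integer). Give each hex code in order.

#9E5117 is rgb(158, 81, 23).
15%: (158 − 23.7 = 134.3→134, 81 − 12.15 = 68.85→69, 23 − 3.45 = 19.55→20) → #864514
70%: (158 − 110.6 = 47.4→47, 81 − 56.7 = 24.3→24, 23 − 16.1 = 6.9→7) → #2F1807
72%: (158 − 113.76 = 44.24→44, 81 − 58.32 = 22.68→23, 23 − 16.56 = 6.44→6) → #2C1706

#864514, #2F1807, #2C1706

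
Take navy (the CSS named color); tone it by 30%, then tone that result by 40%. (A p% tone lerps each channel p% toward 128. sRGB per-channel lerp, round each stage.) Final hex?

CSS navy is rgb(0, 0, 128).
A 30% tone moves each channel 30% toward 128:
  R: 0 + 38.4 = 38.4 → 38
  G: 0 + 0.3×(128−0) = 0 + 38.4 = 38.4 → 38
  B: 128 + 0 = 128 → 128
After the tone: rgb(38, 38, 128) = #262680.
Lerp each channel 40% toward 128:
  R: 38 + 0.4×(128−38) = 38 + 36 = 74 → 74
  G: 38 + 36 = 74 → 74
  B: 128 + 0 = 128 → 128
rgb(74, 74, 128) = #4A4A80.

#4A4A80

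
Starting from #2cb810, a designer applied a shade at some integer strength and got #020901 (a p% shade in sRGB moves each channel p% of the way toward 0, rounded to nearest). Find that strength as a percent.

#2cb810 is rgb(44, 184, 16); #020901 is rgb(2, 9, 1).
On the G channel (widest range): 9 ≈ 184 + (p/100)(0 − 184), so p ≈ 100×(9 − 184)/(0 − 184) = -17500/-184 = 95.11.
p = 95 reproduces all three channels after rounding.

95%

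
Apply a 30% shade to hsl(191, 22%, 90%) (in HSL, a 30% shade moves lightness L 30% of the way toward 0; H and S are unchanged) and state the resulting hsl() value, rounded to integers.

L moves 30% from 90 toward 0: 90 − 27 = 63 → 63.
H and S are unchanged.

hsl(191, 22%, 63%)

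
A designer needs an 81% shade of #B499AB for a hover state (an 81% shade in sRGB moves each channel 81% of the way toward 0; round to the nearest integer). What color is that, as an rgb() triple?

#B499AB is rgb(180, 153, 171).
Per channel, c → c + 0.81(0 − c):
  R: 180 + 0.81×(0−180) = 180 − 145.8 = 34.2 → 34
  G: 153 + 0.81×(0−153) = 153 − 123.93 = 29.07 → 29
  B: 171 + 0.81×(0−171) = 171 − 138.51 = 32.49 → 32

rgb(34, 29, 32)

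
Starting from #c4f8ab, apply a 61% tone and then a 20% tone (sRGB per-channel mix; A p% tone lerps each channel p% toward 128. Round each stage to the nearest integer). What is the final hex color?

#c4f8ab is rgb(196, 248, 171).
A 61% tone moves each channel 61% toward 128:
  R: 196 + 0.61×(128−196) = 196 − 41.48 = 154.52 → 155
  G: 248 + 0.61×(128−248) = 248 − 73.2 = 174.8 → 175
  B: 171 − 26.23 = 144.77 → 145
After the tone: rgb(155, 175, 145) = #9baf91.
Per channel, c → c + 0.2(128 − c):
  R: 155 + 0.2×(128−155) = 155 − 5.4 = 149.6 → 150
  G: 175 − 9.4 = 165.6 → 166
  B: 145 + 0.2×(128−145) = 145 − 3.4 = 141.6 → 142
rgb(150, 166, 142) = #96a68e.

#96a68e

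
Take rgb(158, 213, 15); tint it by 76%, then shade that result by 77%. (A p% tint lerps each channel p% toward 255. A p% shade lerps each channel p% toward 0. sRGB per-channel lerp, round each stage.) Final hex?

Per channel, c → c + 0.76(255 − c):
  R: 158 + 0.76×(255−158) = 158 + 73.72 = 231.72 → 232
  G: 213 + 0.76×(255−213) = 213 + 31.92 = 244.92 → 245
  B: 15 + 182.4 = 197.4 → 197
After the tint: rgb(232, 245, 197) = #e8f5c5.
Per channel, c → c + 0.77(0 − c):
  R: 232 + 0.77×(0−232) = 232 − 178.64 = 53.36 → 53
  G: 245 + 0.77×(0−245) = 245 − 188.65 = 56.35 → 56
  B: 197 + 0.77×(0−197) = 197 − 151.69 = 45.31 → 45
rgb(53, 56, 45) = #35382d.

#35382d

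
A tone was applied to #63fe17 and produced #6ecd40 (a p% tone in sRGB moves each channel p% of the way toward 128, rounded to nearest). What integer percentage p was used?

39%

#63fe17 is rgb(99, 254, 23); #6ecd40 is rgb(110, 205, 64).
On the G channel (widest range): 205 ≈ 254 + (p/100)(128 − 254), so p ≈ 100×(205 − 254)/(128 − 254) = -4900/-126 = 38.89.
p = 39 reproduces all three channels after rounding.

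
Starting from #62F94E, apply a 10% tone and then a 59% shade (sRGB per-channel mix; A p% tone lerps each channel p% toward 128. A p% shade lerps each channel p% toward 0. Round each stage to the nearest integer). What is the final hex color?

#62F94E is rgb(98, 249, 78).
A 10% tone moves each channel 10% toward 128:
  R: 98 + 0.1×(128−98) = 98 + 3 = 101 → 101
  G: 249 + 0.1×(128−249) = 249 − 12.1 = 236.9 → 237
  B: 78 + 5 = 83 → 83
After the tone: rgb(101, 237, 83) = #65ED53.
A 59% shade moves each channel 59% toward 0:
  R: 101 + 0.59×(0−101) = 101 − 59.59 = 41.41 → 41
  G: 237 − 139.83 = 97.17 → 97
  B: 83 − 48.97 = 34.03 → 34
rgb(41, 97, 34) = #296122.

#296122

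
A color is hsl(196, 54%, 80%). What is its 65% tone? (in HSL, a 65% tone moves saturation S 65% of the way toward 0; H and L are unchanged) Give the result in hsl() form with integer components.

hsl(196, 19%, 80%)

S moves 65% from 54 toward 0: 54 − 35.1 = 18.9 → 19.
H and L are unchanged.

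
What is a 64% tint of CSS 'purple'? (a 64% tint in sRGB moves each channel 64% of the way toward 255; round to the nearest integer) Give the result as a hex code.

CSS purple is rgb(128, 0, 128).
A 64% tint moves each channel 64% toward 255:
  R: 128 + 81.28 = 209.28 → 209
  G: 0 + 0.64×(255−0) = 0 + 163.2 = 163.2 → 163
  B: 128 + 81.28 = 209.28 → 209
rgb(209, 163, 209) = #D1A3D1.

#D1A3D1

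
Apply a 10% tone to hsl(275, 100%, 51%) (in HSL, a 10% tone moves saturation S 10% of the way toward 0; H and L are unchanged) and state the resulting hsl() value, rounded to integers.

S moves 10% from 100 toward 0: 100 − 10 = 90 → 90.
H and L are unchanged.

hsl(275, 90%, 51%)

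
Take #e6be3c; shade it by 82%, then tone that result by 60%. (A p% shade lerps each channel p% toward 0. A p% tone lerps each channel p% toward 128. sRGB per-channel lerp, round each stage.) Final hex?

#5d5a51

#e6be3c is rgb(230, 190, 60).
Per channel, c → c + 0.82(0 − c):
  R: 230 − 188.6 = 41.4 → 41
  G: 190 + 0.82×(0−190) = 190 − 155.8 = 34.2 → 34
  B: 60 − 49.2 = 10.8 → 11
After the shade: rgb(41, 34, 11) = #29220b.
Per channel, c → c + 0.6(128 − c):
  R: 41 + 52.2 = 93.2 → 93
  G: 34 + 56.4 = 90.4 → 90
  B: 11 + 0.6×(128−11) = 11 + 70.2 = 81.2 → 81
rgb(93, 90, 81) = #5d5a51.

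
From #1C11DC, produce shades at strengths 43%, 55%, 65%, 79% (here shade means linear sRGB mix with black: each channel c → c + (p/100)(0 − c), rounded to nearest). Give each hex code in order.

#100A7D, #0D0863, #0A064D, #06042E

#1C11DC is rgb(28, 17, 220).
43%: (28 − 12.04 = 15.96→16, 17 − 7.31 = 9.69→10, 220 − 94.6 = 125.4→125) → #100A7D
55%: (28 − 15.4 = 12.6→13, 17 − 9.35 = 7.65→8, 220 − 121 = 99→99) → #0D0863
65%: (28 − 18.2 = 9.8→10, 17 − 11.05 = 5.95→6, 220 − 143 = 77→77) → #0A064D
79%: (28 − 22.12 = 5.88→6, 17 − 13.43 = 3.57→4, 220 − 173.8 = 46.2→46) → #06042E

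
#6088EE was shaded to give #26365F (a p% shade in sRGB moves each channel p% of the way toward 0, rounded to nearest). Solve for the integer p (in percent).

#6088EE is rgb(96, 136, 238); #26365F is rgb(38, 54, 95).
On the B channel (widest range): 95 ≈ 238 + (p/100)(0 − 238), so p ≈ 100×(95 − 238)/(0 − 238) = -14300/-238 = 60.08.
p = 60 reproduces all three channels after rounding.

60%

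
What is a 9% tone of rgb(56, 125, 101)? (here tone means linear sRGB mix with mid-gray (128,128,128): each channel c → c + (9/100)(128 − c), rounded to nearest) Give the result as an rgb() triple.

rgb(62, 125, 103)

Per channel, c → c + 0.09(128 − c):
  R: 56 + 0.09×(128−56) = 56 + 6.48 = 62.48 → 62
  G: 125 + 0.09×(128−125) = 125 + 0.27 = 125.27 → 125
  B: 101 + 0.09×(128−101) = 101 + 2.43 = 103.43 → 103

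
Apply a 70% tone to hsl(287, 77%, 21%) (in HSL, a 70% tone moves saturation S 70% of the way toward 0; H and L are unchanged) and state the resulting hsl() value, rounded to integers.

S moves 70% from 77 toward 0: 77 − 53.9 = 23.1 → 23.
H and L are unchanged.

hsl(287, 23%, 21%)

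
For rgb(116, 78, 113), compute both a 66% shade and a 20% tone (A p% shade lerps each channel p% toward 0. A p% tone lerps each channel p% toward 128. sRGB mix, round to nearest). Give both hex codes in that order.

66% shade:
  R: 116 − 76.56 = 39.44 → 39
  G: 78 + 0.66×(0−78) = 78 − 51.48 = 26.52 → 27
  B: 113 − 74.58 = 38.42 → 38
  → #271B26
20% tone:
  R: 116 + 0.2×(128−116) = 116 + 2.4 = 118.4 → 118
  G: 78 + 0.2×(128−78) = 78 + 10 = 88 → 88
  B: 113 + 3 = 116 → 116
  → #765874

#271B26, #765874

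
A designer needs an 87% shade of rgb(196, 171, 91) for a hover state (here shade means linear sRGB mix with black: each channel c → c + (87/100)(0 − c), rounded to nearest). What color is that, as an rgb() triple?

rgb(25, 22, 12)

Lerp each channel 87% toward 0:
  R: 196 − 170.52 = 25.48 → 25
  G: 171 + 0.87×(0−171) = 171 − 148.77 = 22.23 → 22
  B: 91 + 0.87×(0−91) = 91 − 79.17 = 11.83 → 12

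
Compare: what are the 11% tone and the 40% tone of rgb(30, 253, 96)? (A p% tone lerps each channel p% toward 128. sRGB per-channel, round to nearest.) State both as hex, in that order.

#29EF64, #45CB6D

11% tone:
  R: 30 + 10.78 = 40.78 → 41
  G: 253 − 13.75 = 239.25 → 239
  B: 96 + 3.52 = 99.52 → 100
  → #29EF64
40% tone:
  R: 30 + 0.4×(128−30) = 30 + 39.2 = 69.2 → 69
  G: 253 + 0.4×(128−253) = 253 − 50 = 203 → 203
  B: 96 + 12.8 = 108.8 → 109
  → #45CB6D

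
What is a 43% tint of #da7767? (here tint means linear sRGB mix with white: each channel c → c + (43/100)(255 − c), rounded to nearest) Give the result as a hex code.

#da7767 is rgb(218, 119, 103).
Per channel, c → c + 0.43(255 − c):
  R: 218 + 0.43×(255−218) = 218 + 15.91 = 233.91 → 234
  G: 119 + 58.48 = 177.48 → 177
  B: 103 + 0.43×(255−103) = 103 + 65.36 = 168.36 → 168
rgb(234, 177, 168) = #eab1a8.

#eab1a8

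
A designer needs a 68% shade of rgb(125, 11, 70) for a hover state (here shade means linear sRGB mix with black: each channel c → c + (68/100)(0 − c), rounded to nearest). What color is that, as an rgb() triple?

Per channel, c → c + 0.68(0 − c):
  R: 125 + 0.68×(0−125) = 125 − 85 = 40 → 40
  G: 11 + 0.68×(0−11) = 11 − 7.48 = 3.52 → 4
  B: 70 + 0.68×(0−70) = 70 − 47.6 = 22.4 → 22

rgb(40, 4, 22)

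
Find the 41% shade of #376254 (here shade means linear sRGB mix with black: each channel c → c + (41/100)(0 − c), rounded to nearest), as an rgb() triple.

rgb(32, 58, 50)

#376254 is rgb(55, 98, 84).
Lerp each channel 41% toward 0:
  R: 55 + 0.41×(0−55) = 55 − 22.55 = 32.45 → 32
  G: 98 + 0.41×(0−98) = 98 − 40.18 = 57.82 → 58
  B: 84 + 0.41×(0−84) = 84 − 34.44 = 49.56 → 50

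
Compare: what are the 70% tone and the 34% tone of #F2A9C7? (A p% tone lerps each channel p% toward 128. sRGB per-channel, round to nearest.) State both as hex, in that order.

#A28C95, #CB9BAF

#F2A9C7 is rgb(242, 169, 199).
70% tone:
  R: 242 − 79.8 = 162.2 → 162
  G: 169 − 28.7 = 140.3 → 140
  B: 199 + 0.7×(128−199) = 199 − 49.7 = 149.3 → 149
  → #A28C95
34% tone:
  R: 242 + 0.34×(128−242) = 242 − 38.76 = 203.24 → 203
  G: 169 − 13.94 = 155.06 → 155
  B: 199 + 0.34×(128−199) = 199 − 24.14 = 174.86 → 175
  → #CB9BAF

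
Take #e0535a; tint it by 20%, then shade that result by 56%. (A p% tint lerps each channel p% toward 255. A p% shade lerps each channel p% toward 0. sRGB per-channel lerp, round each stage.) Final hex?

#653336

#e0535a is rgb(224, 83, 90).
A 20% tint moves each channel 20% toward 255:
  R: 224 + 6.2 = 230.2 → 230
  G: 83 + 34.4 = 117.4 → 117
  B: 90 + 33 = 123 → 123
After the tint: rgb(230, 117, 123) = #e6757b.
Per channel, c → c + 0.56(0 − c):
  R: 230 + 0.56×(0−230) = 230 − 128.8 = 101.2 → 101
  G: 117 − 65.52 = 51.48 → 51
  B: 123 + 0.56×(0−123) = 123 − 68.88 = 54.12 → 54
rgb(101, 51, 54) = #653336.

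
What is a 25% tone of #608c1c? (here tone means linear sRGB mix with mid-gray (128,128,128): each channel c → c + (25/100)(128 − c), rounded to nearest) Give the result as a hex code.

#688935

#608c1c is rgb(96, 140, 28).
Lerp each channel 25% toward 128:
  R: 96 + 0.25×(128−96) = 96 + 8 = 104 → 104
  G: 140 − 3 = 137 → 137
  B: 28 + 0.25×(128−28) = 28 + 25 = 53 → 53
rgb(104, 137, 53) = #688935.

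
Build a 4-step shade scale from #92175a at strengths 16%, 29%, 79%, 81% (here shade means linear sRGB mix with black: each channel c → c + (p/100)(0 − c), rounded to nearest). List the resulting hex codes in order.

#7b134c, #681040, #1f0513, #1c0411

#92175a is rgb(146, 23, 90).
16%: (146 − 23.36 = 122.64→123, 23 − 3.68 = 19.32→19, 90 − 14.4 = 75.6→76) → #7b134c
29%: (146 − 42.34 = 103.66→104, 23 − 6.67 = 16.33→16, 90 − 26.1 = 63.9→64) → #681040
79%: (146 − 115.34 = 30.66→31, 23 − 18.17 = 4.83→5, 90 − 71.1 = 18.9→19) → #1f0513
81%: (146 − 118.26 = 27.74→28, 23 − 18.63 = 4.37→4, 90 − 72.9 = 17.1→17) → #1c0411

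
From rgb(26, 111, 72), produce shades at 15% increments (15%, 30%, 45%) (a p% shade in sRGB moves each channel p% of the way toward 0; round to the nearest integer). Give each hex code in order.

15%: (26 − 3.9 = 22.1→22, 111 − 16.65 = 94.35→94, 72 − 10.8 = 61.2→61) → #165e3d
30%: (26 − 7.8 = 18.2→18, 111 − 33.3 = 77.7→78, 72 − 21.6 = 50.4→50) → #124e32
45%: (26 − 11.7 = 14.3→14, 111 − 49.95 = 61.05→61, 72 − 32.4 = 39.6→40) → #0e3d28

#165e3d, #124e32, #0e3d28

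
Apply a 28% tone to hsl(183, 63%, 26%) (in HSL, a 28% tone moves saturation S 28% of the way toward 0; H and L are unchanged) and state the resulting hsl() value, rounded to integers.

S moves 28% from 63 toward 0: 63 − 17.64 = 45.36 → 45.
H and L are unchanged.

hsl(183, 45%, 26%)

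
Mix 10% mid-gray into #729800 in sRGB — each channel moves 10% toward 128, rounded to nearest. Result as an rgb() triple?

#729800 is rgb(114, 152, 0).
Lerp each channel 10% toward 128:
  R: 114 + 1.4 = 115.4 → 115
  G: 152 + 0.1×(128−152) = 152 − 2.4 = 149.6 → 150
  B: 0 + 0.1×(128−0) = 0 + 12.8 = 12.8 → 13

rgb(115, 150, 13)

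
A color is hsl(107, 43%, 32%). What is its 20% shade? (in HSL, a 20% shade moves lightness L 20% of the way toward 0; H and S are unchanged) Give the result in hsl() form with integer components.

hsl(107, 43%, 26%)

L moves 20% from 32 toward 0: 32 − 6.4 = 25.6 → 26.
H and S are unchanged.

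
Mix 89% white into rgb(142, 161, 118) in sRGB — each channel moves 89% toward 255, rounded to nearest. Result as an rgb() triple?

rgb(243, 245, 240)

Lerp each channel 89% toward 255:
  R: 142 + 0.89×(255−142) = 142 + 100.57 = 242.57 → 243
  G: 161 + 83.66 = 244.66 → 245
  B: 118 + 0.89×(255−118) = 118 + 121.93 = 239.93 → 240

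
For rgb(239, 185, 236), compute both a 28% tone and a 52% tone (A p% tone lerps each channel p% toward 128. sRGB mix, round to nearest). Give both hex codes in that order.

#D0A9CE, #B59BB4

28% tone:
  R: 239 − 31.08 = 207.92 → 208
  G: 185 + 0.28×(128−185) = 185 − 15.96 = 169.04 → 169
  B: 236 + 0.28×(128−236) = 236 − 30.24 = 205.76 → 206
  → #D0A9CE
52% tone:
  R: 239 + 0.52×(128−239) = 239 − 57.72 = 181.28 → 181
  G: 185 + 0.52×(128−185) = 185 − 29.64 = 155.36 → 155
  B: 236 + 0.52×(128−236) = 236 − 56.16 = 179.84 → 180
  → #B59BB4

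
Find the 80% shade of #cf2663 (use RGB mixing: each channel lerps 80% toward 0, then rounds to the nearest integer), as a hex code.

#290814

#cf2663 is rgb(207, 38, 99).
An 80% shade moves each channel 80% toward 0:
  R: 207 + 0.8×(0−207) = 207 − 165.6 = 41.4 → 41
  G: 38 + 0.8×(0−38) = 38 − 30.4 = 7.6 → 8
  B: 99 + 0.8×(0−99) = 99 − 79.2 = 19.8 → 20
rgb(41, 8, 20) = #290814.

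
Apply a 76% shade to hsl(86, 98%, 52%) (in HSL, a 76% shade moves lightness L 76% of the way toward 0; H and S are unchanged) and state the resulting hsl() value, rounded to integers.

hsl(86, 98%, 12%)

L moves 76% from 52 toward 0: 52 − 39.52 = 12.48 → 12.
H and S are unchanged.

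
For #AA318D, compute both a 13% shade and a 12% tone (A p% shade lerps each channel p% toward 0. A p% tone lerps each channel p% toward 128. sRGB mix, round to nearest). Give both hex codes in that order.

#942B7B, #A53A8B

#AA318D is rgb(170, 49, 141).
13% shade:
  R: 170 + 0.13×(0−170) = 170 − 22.1 = 147.9 → 148
  G: 49 + 0.13×(0−49) = 49 − 6.37 = 42.63 → 43
  B: 141 + 0.13×(0−141) = 141 − 18.33 = 122.67 → 123
  → #942B7B
12% tone:
  R: 170 − 5.04 = 164.96 → 165
  G: 49 + 0.12×(128−49) = 49 + 9.48 = 58.48 → 58
  B: 141 + 0.12×(128−141) = 141 − 1.56 = 139.44 → 139
  → #A53A8B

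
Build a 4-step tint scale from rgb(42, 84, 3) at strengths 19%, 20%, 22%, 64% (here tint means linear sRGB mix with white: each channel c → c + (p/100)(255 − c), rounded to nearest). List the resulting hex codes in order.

19%: (42 + 40.47 = 82.47→82, 84 + 32.49 = 116.49→116, 3 + 47.88 = 50.88→51) → #527433
20%: (42 + 42.6 = 84.6→85, 84 + 34.2 = 118.2→118, 3 + 50.4 = 53.4→53) → #557635
22%: (42 + 46.86 = 88.86→89, 84 + 37.62 = 121.62→122, 3 + 55.44 = 58.44→58) → #597a3a
64%: (42 + 136.32 = 178.32→178, 84 + 109.44 = 193.44→193, 3 + 161.28 = 164.28→164) → #b2c1a4

#527433, #557635, #597a3a, #b2c1a4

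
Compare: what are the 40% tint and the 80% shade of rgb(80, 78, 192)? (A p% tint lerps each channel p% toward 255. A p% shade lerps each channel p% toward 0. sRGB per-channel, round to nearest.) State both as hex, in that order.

40% tint:
  R: 80 + 70 = 150 → 150
  G: 78 + 70.8 = 148.8 → 149
  B: 192 + 0.4×(255−192) = 192 + 25.2 = 217.2 → 217
  → #9695D9
80% shade:
  R: 80 − 64 = 16 → 16
  G: 78 − 62.4 = 15.6 → 16
  B: 192 + 0.8×(0−192) = 192 − 153.6 = 38.4 → 38
  → #101026

#9695D9, #101026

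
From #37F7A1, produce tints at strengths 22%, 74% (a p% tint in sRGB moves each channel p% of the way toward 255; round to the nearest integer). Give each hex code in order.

#63F9B6, #CBFDE7

#37F7A1 is rgb(55, 247, 161).
22%: (55 + 44 = 99→99, 247 + 1.76 = 248.76→249, 161 + 20.68 = 181.68→182) → #63F9B6
74%: (55 + 148 = 203→203, 247 + 5.92 = 252.92→253, 161 + 69.56 = 230.56→231) → #CBFDE7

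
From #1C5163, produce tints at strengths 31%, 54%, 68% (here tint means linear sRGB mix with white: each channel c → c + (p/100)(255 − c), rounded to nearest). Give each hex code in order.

#628793, #97AFB7, #B6C7CD

#1C5163 is rgb(28, 81, 99).
31%: (28 + 70.37 = 98.37→98, 81 + 53.94 = 134.94→135, 99 + 48.36 = 147.36→147) → #628793
54%: (28 + 122.58 = 150.58→151, 81 + 93.96 = 174.96→175, 99 + 84.24 = 183.24→183) → #97AFB7
68%: (28 + 154.36 = 182.36→182, 81 + 118.32 = 199.32→199, 99 + 106.08 = 205.08→205) → #B6C7CD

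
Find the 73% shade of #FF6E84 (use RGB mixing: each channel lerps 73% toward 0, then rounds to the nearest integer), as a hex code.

#FF6E84 is rgb(255, 110, 132).
Lerp each channel 73% toward 0:
  R: 255 + 0.73×(0−255) = 255 − 186.15 = 68.85 → 69
  G: 110 − 80.3 = 29.7 → 30
  B: 132 + 0.73×(0−132) = 132 − 96.36 = 35.64 → 36
rgb(69, 30, 36) = #451E24.

#451E24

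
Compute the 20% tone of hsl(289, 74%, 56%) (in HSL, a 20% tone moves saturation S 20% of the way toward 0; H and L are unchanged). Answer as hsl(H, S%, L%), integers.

hsl(289, 59%, 56%)

S moves 20% from 74 toward 0: 74 − 14.8 = 59.2 → 59.
H and L are unchanged.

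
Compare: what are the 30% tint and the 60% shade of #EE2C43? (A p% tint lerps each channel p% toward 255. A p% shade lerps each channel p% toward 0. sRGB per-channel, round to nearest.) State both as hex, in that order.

#F36B7B, #5F121B

#EE2C43 is rgb(238, 44, 67).
30% tint:
  R: 238 + 5.1 = 243.1 → 243
  G: 44 + 63.3 = 107.3 → 107
  B: 67 + 0.3×(255−67) = 67 + 56.4 = 123.4 → 123
  → #F36B7B
60% shade:
  R: 238 − 142.8 = 95.2 → 95
  G: 44 − 26.4 = 17.6 → 18
  B: 67 − 40.2 = 26.8 → 27
  → #5F121B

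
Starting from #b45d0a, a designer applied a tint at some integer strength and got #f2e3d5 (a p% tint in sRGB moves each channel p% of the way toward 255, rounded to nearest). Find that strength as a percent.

#b45d0a is rgb(180, 93, 10); #f2e3d5 is rgb(242, 227, 213).
On the B channel (widest range): 213 ≈ 10 + (p/100)(255 − 10), so p ≈ 100×(213 − 10)/(255 − 10) = 20300/245 = 82.86.
p = 83 reproduces all three channels after rounding.

83%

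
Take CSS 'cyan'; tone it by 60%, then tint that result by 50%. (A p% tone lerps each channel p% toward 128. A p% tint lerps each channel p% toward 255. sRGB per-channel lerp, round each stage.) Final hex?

CSS cyan is rgb(0, 255, 255).
Lerp each channel 60% toward 128:
  R: 0 + 0.6×(128−0) = 0 + 76.8 = 76.8 → 77
  G: 255 + 0.6×(128−255) = 255 − 76.2 = 178.8 → 179
  B: 255 − 76.2 = 178.8 → 179
After the tone: rgb(77, 179, 179) = #4DB3B3.
Per channel, c → c + 0.5(255 − c):
  R: 77 + 0.5×(255−77) = 77 + 89 = 166 → 166
  G: 179 + 0.5×(255−179) = 179 + 38 = 217 → 217
  B: 179 + 38 = 217 → 217
rgb(166, 217, 217) = #A6D9D9.

#A6D9D9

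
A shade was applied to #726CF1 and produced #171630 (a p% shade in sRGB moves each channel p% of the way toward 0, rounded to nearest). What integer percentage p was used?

80%

#726CF1 is rgb(114, 108, 241); #171630 is rgb(23, 22, 48).
On the B channel (widest range): 48 ≈ 241 + (p/100)(0 − 241), so p ≈ 100×(48 − 241)/(0 − 241) = -19300/-241 = 80.08.
p = 80 reproduces all three channels after rounding.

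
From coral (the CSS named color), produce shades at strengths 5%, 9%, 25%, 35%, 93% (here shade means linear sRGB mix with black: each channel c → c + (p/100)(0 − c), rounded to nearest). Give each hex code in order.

#f2794c, #e87449, #bf5f3c, #a65334, #120906

CSS coral is rgb(255, 127, 80).
5%: (255 − 12.75 = 242.25→242, 127 − 6.35 = 120.65→121, 80 − 4 = 76→76) → #f2794c
9%: (255 − 22.95 = 232.05→232, 127 − 11.43 = 115.57→116, 80 − 7.2 = 72.8→73) → #e87449
25%: (255 − 63.75 = 191.25→191, 127 − 31.75 = 95.25→95, 80 − 20 = 60→60) → #bf5f3c
35%: (255 − 89.25 = 165.75→166, 127 − 44.45 = 82.55→83, 80 − 28 = 52→52) → #a65334
93%: (255 − 237.15 = 17.85→18, 127 − 118.11 = 8.89→9, 80 − 74.4 = 5.6→6) → #120906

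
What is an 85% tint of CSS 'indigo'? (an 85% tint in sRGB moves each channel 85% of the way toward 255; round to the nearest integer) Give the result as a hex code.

#E4D9EC

CSS indigo is rgb(75, 0, 130).
Per channel, c → c + 0.85(255 − c):
  R: 75 + 0.85×(255−75) = 75 + 153 = 228 → 228
  G: 0 + 0.85×(255−0) = 0 + 216.75 = 216.75 → 217
  B: 130 + 0.85×(255−130) = 130 + 106.25 = 236.25 → 236
rgb(228, 217, 236) = #E4D9EC.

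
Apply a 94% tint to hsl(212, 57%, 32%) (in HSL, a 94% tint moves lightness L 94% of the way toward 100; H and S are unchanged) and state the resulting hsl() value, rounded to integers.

L moves 94% from 32 toward 100: 32 + 63.92 = 95.92 → 96.
H and S are unchanged.

hsl(212, 57%, 96%)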